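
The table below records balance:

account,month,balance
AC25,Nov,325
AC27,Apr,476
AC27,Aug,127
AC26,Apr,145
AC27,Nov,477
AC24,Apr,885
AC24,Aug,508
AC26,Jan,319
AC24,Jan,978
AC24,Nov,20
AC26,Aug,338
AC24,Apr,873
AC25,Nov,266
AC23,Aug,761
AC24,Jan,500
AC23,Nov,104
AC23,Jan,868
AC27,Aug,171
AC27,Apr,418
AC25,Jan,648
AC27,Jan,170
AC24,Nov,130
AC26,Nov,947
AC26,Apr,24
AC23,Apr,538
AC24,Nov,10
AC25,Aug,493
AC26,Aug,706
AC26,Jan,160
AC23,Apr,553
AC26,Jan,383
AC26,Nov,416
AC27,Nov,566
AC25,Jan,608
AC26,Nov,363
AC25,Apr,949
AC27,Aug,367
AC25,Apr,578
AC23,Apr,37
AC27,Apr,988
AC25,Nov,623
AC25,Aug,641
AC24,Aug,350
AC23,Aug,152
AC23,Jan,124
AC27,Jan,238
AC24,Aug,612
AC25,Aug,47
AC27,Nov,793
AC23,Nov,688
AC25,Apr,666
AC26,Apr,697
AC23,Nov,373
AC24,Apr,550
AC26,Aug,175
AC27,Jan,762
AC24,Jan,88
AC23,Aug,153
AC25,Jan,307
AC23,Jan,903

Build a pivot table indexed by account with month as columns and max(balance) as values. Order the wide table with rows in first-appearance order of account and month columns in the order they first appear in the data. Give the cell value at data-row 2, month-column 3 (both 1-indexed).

367

With rows in first-appearance order of account, row 2 is account=AC27. month columns in first-appearance order: Nov, Apr, Aug, Jan; column 3 is Aug.
Long rows with account=AC27, month=Aug: max(127, 171, 367) = 367.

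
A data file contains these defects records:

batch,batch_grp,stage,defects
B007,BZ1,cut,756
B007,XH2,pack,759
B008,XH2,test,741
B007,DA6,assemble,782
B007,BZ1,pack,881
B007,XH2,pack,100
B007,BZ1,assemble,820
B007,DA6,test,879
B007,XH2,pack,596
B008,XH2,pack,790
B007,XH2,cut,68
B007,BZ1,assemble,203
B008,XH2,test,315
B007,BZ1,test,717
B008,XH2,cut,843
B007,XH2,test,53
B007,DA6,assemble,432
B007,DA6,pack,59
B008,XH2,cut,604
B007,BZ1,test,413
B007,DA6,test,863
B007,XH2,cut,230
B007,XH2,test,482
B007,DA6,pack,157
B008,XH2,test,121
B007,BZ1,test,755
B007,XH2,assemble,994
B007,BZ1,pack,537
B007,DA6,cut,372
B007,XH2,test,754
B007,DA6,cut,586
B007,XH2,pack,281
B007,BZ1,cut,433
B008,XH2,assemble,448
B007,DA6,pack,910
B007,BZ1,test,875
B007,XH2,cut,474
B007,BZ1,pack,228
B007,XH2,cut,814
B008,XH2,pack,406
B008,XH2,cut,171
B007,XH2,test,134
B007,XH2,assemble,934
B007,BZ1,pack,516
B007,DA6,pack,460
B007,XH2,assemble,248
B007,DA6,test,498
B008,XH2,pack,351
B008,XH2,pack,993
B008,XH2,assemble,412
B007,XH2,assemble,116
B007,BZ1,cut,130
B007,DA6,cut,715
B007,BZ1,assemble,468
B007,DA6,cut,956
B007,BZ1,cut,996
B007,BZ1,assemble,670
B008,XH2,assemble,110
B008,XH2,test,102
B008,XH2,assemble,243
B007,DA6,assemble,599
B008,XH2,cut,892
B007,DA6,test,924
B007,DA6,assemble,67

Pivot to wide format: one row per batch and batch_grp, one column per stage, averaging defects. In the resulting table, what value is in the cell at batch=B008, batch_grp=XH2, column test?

319.75

Rows with batch=B008, batch_grp=XH2 and stage=test: defects values are 741, 315, 121, 102.
(741 + 315 + 121 + 102) / 4 = 319.75.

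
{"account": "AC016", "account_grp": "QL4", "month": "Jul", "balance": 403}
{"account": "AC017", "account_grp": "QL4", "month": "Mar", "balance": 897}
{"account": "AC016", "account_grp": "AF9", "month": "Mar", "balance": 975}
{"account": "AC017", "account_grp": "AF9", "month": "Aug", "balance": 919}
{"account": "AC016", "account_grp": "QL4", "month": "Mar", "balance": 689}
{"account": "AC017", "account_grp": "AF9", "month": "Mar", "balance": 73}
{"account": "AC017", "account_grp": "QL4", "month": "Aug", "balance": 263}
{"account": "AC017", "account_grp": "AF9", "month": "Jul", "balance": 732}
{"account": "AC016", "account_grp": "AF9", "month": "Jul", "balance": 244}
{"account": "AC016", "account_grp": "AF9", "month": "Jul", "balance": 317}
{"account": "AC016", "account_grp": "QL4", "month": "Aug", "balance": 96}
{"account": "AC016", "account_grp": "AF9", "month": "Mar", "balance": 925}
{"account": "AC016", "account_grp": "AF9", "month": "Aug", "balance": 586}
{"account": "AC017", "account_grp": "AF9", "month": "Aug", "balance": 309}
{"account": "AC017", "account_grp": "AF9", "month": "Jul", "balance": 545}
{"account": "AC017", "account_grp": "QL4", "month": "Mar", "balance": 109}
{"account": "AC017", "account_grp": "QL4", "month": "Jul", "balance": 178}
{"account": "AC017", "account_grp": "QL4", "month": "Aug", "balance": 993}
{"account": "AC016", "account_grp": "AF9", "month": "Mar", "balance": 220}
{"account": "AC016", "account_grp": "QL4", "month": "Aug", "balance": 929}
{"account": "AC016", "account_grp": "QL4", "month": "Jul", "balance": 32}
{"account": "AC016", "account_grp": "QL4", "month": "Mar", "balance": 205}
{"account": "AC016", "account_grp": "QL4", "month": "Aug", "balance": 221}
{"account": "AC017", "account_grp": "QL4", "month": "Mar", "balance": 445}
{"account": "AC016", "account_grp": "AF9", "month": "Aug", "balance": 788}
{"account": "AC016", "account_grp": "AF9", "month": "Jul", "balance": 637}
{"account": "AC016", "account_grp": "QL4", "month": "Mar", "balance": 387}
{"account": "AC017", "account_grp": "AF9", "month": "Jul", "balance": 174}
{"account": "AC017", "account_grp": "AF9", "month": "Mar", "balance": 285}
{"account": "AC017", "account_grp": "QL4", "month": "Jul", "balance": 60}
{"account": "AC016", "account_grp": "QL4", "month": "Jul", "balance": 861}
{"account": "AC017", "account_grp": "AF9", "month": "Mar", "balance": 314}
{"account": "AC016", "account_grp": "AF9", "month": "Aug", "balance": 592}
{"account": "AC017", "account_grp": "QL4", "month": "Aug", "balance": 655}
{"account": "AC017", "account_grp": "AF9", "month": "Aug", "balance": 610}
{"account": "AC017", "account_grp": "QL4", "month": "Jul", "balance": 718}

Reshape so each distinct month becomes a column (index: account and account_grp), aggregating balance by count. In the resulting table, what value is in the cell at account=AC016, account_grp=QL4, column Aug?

Rows with account=AC016, account_grp=QL4 and month=Aug: balance values are 96, 929, 221.
3 rows match — count = 3.

3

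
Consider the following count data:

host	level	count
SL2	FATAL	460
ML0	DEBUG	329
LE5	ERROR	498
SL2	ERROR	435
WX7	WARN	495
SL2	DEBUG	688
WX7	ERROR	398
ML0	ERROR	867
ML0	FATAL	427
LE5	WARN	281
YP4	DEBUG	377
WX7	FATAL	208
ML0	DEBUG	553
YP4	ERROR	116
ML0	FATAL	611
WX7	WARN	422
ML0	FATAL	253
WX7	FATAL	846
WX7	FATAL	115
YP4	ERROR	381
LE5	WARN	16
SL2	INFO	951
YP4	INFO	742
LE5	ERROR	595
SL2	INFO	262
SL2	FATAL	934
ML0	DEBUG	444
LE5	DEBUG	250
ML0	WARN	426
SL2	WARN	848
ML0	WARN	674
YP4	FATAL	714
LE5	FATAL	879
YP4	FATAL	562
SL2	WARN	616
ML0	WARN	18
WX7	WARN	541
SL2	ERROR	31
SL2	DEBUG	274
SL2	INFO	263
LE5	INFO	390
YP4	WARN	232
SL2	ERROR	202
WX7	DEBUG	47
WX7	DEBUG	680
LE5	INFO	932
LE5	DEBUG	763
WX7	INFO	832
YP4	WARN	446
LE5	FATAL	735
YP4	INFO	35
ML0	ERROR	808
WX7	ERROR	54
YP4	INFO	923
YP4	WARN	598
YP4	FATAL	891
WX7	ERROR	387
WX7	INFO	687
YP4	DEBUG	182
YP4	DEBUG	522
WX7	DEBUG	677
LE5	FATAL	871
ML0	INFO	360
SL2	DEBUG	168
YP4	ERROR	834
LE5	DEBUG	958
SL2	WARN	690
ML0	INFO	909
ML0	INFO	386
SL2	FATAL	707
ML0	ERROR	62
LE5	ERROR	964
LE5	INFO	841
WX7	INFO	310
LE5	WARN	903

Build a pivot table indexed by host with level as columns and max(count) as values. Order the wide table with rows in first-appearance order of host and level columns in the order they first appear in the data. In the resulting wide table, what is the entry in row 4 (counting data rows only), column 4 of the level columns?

541

With rows in first-appearance order of host, row 4 is host=WX7. level columns in first-appearance order: FATAL, DEBUG, ERROR, WARN, INFO; column 4 is WARN.
Long rows with host=WX7, level=WARN: max(495, 422, 541) = 541.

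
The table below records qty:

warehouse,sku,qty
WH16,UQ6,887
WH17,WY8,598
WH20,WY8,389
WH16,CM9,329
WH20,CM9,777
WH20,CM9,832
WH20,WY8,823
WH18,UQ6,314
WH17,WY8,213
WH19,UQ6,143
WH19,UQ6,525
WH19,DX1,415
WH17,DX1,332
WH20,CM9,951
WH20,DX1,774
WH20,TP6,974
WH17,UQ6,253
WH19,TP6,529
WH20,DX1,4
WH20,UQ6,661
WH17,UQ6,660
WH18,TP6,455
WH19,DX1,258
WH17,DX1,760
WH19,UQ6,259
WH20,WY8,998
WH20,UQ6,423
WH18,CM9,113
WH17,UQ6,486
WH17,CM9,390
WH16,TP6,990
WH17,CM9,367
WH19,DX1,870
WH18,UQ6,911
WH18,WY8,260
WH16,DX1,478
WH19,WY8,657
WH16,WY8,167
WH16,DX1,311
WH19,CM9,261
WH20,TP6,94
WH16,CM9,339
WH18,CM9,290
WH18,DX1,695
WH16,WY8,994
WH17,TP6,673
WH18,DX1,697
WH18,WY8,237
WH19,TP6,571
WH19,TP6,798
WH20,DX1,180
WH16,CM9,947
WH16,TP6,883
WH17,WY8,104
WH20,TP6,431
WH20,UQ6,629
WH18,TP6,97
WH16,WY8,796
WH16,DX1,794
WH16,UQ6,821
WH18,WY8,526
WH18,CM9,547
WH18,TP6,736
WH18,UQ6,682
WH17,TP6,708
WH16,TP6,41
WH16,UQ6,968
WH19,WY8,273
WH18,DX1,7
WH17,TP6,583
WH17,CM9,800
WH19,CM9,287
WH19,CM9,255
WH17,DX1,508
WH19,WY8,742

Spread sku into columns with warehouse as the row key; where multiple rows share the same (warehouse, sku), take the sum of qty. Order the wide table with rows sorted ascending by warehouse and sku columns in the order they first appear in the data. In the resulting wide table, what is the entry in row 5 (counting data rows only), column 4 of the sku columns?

With rows sorted ascending by warehouse, row 5 is warehouse=WH20. sku columns in first-appearance order: UQ6, WY8, CM9, DX1, TP6; column 4 is DX1.
Long rows with warehouse=WH20, sku=DX1: 774 + 4 + 180 = 958.

958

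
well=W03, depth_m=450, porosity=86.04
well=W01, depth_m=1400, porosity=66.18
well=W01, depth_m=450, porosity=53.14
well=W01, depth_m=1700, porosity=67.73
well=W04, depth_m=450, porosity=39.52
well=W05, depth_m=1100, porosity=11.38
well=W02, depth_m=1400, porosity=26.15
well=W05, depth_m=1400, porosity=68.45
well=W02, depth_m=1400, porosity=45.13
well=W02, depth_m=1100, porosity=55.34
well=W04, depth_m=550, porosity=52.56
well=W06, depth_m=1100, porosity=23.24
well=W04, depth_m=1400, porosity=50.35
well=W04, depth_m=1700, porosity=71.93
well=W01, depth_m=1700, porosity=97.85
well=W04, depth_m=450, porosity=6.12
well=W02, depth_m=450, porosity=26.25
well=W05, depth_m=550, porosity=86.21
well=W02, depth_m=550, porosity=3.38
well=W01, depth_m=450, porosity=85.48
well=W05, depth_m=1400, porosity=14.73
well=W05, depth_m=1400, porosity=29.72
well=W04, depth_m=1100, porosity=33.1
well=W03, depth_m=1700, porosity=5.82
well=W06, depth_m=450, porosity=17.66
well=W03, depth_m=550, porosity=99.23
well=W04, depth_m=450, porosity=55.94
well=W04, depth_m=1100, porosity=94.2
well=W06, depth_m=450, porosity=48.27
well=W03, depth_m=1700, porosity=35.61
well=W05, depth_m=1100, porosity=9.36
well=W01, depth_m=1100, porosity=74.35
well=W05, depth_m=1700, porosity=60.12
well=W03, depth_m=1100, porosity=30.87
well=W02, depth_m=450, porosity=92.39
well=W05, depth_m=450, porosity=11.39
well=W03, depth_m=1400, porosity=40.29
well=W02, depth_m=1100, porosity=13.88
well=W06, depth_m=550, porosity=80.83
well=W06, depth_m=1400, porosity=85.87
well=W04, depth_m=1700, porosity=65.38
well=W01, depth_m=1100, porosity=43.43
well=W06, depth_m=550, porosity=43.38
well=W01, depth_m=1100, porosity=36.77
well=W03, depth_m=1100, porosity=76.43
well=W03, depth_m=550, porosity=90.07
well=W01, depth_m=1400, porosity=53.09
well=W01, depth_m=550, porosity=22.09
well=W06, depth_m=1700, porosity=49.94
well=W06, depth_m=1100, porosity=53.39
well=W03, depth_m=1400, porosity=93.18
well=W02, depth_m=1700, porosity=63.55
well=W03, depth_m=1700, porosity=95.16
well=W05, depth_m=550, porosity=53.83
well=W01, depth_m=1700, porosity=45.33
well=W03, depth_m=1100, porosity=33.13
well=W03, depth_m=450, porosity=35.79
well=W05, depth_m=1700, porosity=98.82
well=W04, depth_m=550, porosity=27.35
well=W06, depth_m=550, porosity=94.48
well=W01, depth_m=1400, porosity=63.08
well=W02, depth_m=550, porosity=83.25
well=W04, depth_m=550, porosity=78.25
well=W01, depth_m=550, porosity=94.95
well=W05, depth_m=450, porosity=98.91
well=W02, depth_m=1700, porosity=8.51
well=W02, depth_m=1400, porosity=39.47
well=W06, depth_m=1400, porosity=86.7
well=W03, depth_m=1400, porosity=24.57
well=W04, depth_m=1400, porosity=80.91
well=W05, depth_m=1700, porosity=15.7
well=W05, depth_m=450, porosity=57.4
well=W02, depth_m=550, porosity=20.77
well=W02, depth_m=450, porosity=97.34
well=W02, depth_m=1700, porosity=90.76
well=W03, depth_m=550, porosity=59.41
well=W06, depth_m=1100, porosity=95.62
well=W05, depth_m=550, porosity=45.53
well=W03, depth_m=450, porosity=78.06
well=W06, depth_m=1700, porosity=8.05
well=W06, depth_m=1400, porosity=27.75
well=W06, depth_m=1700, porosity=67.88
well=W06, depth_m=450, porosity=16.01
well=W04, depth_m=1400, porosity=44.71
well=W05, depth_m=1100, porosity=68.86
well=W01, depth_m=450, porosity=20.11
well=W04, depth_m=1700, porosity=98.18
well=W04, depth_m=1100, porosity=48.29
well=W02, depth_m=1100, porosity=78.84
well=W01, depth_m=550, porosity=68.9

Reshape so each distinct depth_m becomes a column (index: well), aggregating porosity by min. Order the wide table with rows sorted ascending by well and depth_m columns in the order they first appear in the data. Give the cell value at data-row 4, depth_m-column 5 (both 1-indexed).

With rows sorted ascending by well, row 4 is well=W04. depth_m columns in first-appearance order: 450, 1400, 1700, 1100, 550; column 5 is 550.
Long rows with well=W04, depth_m=550: min(52.56, 27.35, 78.25) = 27.35.

27.35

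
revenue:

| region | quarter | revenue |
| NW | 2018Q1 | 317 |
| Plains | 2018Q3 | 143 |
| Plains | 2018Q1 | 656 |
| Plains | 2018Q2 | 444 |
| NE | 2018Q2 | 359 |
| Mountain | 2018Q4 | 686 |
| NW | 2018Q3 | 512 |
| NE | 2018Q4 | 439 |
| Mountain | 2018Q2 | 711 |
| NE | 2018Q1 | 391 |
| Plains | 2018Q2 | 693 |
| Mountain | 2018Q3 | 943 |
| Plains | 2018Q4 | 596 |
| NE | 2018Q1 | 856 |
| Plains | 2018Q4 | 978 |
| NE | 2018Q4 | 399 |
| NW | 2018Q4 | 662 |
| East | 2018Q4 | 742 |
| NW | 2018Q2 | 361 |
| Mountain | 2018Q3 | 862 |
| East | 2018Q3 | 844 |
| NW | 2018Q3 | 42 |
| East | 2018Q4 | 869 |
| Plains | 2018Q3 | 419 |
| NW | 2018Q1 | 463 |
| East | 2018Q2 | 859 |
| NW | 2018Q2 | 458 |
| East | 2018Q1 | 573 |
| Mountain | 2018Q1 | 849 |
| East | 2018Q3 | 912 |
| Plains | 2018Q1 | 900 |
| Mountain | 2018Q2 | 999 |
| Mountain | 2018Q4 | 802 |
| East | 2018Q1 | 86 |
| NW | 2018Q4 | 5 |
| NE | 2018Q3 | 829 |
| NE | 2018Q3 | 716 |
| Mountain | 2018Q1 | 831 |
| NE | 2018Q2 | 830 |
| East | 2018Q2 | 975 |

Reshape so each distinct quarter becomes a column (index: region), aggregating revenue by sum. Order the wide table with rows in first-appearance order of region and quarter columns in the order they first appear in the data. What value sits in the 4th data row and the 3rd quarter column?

With rows in first-appearance order of region, row 4 is region=Mountain. quarter columns in first-appearance order: 2018Q1, 2018Q3, 2018Q2, 2018Q4; column 3 is 2018Q2.
Long rows with region=Mountain, quarter=2018Q2: 711 + 999 = 1710.

1710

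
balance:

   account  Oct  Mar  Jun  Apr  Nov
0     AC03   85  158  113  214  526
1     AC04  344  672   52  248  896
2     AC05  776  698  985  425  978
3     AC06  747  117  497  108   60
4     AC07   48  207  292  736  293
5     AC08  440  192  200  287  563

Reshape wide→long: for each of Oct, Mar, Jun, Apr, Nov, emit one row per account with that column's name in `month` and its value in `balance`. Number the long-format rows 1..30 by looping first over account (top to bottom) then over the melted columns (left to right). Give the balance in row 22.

207

30 rows total (6 × 5). Row 22: index ⌊(22-1)/5⌋ = 4 into account → AC07; (22-1) mod 5 = 1 into the melted columns → Mar.
So row 22 is (AC07, Mar, 207); balance = 207.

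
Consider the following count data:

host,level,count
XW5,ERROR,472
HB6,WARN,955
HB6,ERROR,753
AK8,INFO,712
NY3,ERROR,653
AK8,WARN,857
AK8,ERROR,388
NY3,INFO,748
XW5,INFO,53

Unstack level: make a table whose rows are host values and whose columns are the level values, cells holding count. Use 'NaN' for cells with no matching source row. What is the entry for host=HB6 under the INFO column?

No long-format row has host=HB6 and level=INFO, so the cell is NaN.

NaN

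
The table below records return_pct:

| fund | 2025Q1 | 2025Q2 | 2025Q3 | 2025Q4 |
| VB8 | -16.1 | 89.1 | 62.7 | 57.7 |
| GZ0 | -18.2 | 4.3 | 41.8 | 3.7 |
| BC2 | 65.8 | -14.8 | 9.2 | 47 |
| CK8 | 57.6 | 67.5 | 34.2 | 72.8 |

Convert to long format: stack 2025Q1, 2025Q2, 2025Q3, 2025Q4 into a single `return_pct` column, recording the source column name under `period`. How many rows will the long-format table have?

16

4 fund values × 4 melted columns = 16 rows.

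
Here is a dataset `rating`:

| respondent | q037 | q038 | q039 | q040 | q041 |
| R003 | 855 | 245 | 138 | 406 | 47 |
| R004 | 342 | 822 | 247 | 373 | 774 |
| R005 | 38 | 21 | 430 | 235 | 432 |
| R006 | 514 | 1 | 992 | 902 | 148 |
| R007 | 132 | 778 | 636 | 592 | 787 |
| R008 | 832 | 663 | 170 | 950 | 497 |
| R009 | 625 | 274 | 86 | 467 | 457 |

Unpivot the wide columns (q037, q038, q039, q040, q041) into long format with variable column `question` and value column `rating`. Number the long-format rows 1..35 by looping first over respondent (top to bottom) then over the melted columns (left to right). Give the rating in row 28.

35 rows total (7 × 5). Row 28: index ⌊(28-1)/5⌋ = 5 into respondent → R008; (28-1) mod 5 = 2 into the melted columns → q039.
So row 28 is (R008, q039, 170); rating = 170.

170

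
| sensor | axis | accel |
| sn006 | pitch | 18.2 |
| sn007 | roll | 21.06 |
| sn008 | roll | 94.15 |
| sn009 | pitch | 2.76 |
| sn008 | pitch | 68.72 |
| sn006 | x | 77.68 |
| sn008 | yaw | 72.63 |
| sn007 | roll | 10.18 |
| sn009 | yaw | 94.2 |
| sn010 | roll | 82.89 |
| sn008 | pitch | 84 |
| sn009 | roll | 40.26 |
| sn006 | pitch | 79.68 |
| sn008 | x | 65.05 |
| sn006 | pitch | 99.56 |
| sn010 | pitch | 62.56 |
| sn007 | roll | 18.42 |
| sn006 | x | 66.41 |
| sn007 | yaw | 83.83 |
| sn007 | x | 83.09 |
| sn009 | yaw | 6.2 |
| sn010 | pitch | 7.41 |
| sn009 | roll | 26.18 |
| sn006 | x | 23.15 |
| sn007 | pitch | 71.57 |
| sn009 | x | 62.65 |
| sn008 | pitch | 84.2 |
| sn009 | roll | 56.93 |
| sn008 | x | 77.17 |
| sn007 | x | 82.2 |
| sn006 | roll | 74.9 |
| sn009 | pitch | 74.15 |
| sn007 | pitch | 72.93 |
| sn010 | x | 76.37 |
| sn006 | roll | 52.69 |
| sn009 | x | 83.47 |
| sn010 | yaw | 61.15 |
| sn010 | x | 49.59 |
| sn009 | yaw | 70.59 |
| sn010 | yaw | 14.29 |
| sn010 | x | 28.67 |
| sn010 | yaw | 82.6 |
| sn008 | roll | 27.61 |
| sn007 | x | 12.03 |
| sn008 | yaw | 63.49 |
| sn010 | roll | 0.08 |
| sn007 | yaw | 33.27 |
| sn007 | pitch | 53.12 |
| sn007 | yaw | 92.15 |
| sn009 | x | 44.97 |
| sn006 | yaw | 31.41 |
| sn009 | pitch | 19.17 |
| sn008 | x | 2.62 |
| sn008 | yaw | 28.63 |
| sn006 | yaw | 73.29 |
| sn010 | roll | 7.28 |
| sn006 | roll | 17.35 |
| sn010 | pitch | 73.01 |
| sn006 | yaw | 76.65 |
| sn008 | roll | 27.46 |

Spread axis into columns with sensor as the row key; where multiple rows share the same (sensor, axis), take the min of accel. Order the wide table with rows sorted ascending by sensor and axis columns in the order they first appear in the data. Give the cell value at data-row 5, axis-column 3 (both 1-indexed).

28.67

With rows sorted ascending by sensor, row 5 is sensor=sn010. axis columns in first-appearance order: pitch, roll, x, yaw; column 3 is x.
Long rows with sensor=sn010, axis=x: min(76.37, 49.59, 28.67) = 28.67.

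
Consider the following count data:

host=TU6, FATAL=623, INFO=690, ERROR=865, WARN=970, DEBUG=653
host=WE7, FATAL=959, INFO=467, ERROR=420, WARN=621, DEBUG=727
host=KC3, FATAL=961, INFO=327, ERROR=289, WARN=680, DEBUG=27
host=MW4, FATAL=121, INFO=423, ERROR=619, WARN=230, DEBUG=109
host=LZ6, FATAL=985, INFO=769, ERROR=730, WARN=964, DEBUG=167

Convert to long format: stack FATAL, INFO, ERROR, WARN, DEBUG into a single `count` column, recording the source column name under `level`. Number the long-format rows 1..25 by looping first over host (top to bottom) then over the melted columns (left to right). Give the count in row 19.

25 rows total (5 × 5). Row 19: index ⌊(19-1)/5⌋ = 3 into host → MW4; (19-1) mod 5 = 3 into the melted columns → WARN.
So row 19 is (MW4, WARN, 230); count = 230.

230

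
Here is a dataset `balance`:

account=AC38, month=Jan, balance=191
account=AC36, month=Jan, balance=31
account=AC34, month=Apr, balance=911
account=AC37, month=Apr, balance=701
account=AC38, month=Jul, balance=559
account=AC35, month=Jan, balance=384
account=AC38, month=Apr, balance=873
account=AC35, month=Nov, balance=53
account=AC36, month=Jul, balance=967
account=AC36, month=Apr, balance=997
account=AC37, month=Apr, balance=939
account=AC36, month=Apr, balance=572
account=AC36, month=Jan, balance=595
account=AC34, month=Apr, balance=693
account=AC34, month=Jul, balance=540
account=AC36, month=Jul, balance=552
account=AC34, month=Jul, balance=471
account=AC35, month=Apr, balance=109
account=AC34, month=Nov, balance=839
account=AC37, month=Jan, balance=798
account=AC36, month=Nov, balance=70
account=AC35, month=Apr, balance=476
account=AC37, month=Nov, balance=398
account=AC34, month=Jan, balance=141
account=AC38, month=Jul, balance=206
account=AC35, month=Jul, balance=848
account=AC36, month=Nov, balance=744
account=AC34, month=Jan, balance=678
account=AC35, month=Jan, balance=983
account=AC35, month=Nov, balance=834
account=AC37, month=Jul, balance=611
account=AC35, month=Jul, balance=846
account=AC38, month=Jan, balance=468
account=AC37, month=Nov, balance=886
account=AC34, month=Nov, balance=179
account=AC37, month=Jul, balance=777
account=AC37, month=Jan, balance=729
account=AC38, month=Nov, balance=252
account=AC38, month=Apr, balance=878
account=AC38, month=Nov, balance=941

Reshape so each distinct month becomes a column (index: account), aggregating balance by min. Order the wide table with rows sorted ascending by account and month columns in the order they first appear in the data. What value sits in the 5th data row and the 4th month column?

With rows sorted ascending by account, row 5 is account=AC38. month columns in first-appearance order: Jan, Apr, Jul, Nov; column 4 is Nov.
Long rows with account=AC38, month=Nov: min(252, 941) = 252.

252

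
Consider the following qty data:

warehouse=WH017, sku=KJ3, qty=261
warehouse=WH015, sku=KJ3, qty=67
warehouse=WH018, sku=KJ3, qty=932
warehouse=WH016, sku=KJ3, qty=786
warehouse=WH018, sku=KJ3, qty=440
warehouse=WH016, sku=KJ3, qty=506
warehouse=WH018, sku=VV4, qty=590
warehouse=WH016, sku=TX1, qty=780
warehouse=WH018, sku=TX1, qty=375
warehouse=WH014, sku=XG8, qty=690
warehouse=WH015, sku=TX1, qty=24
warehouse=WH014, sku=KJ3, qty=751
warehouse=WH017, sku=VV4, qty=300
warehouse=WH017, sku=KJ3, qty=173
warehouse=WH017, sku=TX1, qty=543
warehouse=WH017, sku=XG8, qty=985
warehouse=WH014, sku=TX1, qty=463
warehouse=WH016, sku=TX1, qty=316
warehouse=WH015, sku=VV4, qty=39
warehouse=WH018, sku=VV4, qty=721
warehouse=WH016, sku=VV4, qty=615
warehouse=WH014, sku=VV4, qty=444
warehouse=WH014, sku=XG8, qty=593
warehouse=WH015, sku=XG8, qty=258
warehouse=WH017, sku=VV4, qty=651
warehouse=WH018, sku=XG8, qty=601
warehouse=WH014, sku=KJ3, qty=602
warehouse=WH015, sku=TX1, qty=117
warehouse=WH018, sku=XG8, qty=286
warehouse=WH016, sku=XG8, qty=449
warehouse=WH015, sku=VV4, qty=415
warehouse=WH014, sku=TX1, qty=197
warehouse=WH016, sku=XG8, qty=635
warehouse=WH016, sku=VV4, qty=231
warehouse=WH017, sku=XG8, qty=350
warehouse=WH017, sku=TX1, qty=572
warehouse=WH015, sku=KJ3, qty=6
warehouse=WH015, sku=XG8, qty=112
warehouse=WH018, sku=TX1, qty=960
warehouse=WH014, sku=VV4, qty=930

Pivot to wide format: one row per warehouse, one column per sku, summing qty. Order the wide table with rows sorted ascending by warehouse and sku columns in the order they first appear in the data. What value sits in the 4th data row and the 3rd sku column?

1115

With rows sorted ascending by warehouse, row 4 is warehouse=WH017. sku columns in first-appearance order: KJ3, VV4, TX1, XG8; column 3 is TX1.
Long rows with warehouse=WH017, sku=TX1: 543 + 572 = 1115.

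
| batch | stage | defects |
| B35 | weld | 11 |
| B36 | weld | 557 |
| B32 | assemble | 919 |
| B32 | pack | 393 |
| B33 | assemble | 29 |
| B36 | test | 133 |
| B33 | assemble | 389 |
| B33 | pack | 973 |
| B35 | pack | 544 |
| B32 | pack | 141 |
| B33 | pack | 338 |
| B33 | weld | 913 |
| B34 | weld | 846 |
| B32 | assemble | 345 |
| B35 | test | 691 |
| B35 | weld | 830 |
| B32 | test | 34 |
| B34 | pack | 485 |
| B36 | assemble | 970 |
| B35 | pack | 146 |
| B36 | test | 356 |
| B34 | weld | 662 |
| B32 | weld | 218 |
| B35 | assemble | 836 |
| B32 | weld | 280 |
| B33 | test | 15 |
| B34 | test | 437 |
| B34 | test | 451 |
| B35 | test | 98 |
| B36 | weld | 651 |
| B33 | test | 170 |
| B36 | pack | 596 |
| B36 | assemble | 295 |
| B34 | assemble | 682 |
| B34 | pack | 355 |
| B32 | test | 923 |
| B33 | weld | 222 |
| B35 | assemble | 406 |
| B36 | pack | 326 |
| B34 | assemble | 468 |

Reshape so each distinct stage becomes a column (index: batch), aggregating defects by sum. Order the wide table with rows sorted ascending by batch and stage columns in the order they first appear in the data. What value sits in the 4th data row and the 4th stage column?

789

With rows sorted ascending by batch, row 4 is batch=B35. stage columns in first-appearance order: weld, assemble, pack, test; column 4 is test.
Long rows with batch=B35, stage=test: 691 + 98 = 789.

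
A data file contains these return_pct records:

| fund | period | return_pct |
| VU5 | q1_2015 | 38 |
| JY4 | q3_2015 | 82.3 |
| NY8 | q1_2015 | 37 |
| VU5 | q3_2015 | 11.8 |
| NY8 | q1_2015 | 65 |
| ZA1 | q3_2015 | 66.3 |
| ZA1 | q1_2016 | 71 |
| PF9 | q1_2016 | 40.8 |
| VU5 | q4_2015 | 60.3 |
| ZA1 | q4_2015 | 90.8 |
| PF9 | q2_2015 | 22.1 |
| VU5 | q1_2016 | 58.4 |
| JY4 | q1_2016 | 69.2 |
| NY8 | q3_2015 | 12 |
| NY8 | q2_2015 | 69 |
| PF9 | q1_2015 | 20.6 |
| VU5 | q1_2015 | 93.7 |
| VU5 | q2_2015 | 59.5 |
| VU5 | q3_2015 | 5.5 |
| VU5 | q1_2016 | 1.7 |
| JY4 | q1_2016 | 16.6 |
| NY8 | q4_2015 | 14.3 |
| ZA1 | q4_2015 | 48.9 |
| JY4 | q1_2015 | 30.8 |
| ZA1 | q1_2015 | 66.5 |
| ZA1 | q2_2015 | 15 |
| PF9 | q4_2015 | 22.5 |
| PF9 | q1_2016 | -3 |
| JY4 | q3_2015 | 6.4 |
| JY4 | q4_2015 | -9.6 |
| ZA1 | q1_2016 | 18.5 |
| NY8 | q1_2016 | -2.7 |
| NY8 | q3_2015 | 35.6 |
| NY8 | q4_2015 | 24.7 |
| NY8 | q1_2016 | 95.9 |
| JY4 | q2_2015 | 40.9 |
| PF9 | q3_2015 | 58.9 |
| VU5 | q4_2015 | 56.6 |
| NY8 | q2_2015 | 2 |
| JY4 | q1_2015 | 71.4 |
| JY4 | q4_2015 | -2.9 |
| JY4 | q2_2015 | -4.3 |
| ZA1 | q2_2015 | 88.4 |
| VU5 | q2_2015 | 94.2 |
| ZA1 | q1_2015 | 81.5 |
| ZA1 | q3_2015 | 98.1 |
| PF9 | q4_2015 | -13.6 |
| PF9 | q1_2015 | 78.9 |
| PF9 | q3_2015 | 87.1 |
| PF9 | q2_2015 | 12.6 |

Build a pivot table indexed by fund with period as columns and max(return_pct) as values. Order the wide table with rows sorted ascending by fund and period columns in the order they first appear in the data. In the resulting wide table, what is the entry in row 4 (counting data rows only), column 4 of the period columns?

With rows sorted ascending by fund, row 4 is fund=VU5. period columns in first-appearance order: q1_2015, q3_2015, q1_2016, q4_2015, q2_2015; column 4 is q4_2015.
Long rows with fund=VU5, period=q4_2015: max(60.3, 56.6) = 60.3.

60.3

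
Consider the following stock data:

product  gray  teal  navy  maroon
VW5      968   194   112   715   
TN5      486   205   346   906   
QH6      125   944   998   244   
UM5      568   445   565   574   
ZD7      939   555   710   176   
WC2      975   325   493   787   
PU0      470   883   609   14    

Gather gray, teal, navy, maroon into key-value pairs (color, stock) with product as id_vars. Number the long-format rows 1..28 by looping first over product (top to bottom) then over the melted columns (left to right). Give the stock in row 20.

176

28 rows total (7 × 4). Row 20: index ⌊(20-1)/4⌋ = 4 into product → ZD7; (20-1) mod 4 = 3 into the melted columns → maroon.
So row 20 is (ZD7, maroon, 176); stock = 176.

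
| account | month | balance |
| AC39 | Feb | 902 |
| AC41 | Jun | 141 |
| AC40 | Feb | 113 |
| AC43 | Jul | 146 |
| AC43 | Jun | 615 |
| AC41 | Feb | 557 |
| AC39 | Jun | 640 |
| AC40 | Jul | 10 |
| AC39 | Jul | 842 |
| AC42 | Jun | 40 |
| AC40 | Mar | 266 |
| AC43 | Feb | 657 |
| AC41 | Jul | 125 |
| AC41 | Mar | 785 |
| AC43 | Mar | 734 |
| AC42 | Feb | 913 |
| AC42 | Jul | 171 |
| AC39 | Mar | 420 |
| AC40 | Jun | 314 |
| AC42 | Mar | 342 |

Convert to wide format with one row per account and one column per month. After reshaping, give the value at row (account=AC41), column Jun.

141

Wide layout: rows indexed by account, columns are the 4 distinct month values (Feb, Jun, Jul, Mar).
Cell (account=AC41, month=Jun) draws from the long row where account=AC41 and month=Jun, which has balance=141.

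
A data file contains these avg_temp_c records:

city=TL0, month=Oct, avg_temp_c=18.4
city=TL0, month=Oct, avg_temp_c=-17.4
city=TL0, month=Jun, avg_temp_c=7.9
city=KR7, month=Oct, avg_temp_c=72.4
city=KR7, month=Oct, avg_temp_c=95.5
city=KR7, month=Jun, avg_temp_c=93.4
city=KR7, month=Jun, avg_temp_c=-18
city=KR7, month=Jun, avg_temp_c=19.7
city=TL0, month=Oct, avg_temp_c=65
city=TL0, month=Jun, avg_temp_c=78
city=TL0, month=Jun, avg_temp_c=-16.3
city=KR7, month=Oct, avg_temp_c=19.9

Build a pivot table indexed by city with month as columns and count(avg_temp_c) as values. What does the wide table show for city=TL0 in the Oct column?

3

Rows with city=TL0 and month=Oct: avg_temp_c values are 18.4, -17.4, 65.
3 rows match — count = 3.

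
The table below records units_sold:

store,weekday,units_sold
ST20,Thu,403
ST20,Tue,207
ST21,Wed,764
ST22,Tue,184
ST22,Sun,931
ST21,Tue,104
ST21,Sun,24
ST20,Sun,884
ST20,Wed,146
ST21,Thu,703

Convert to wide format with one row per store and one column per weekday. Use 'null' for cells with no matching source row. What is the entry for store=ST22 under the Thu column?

No long-format row has store=ST22 and weekday=Thu, so the cell is null.

null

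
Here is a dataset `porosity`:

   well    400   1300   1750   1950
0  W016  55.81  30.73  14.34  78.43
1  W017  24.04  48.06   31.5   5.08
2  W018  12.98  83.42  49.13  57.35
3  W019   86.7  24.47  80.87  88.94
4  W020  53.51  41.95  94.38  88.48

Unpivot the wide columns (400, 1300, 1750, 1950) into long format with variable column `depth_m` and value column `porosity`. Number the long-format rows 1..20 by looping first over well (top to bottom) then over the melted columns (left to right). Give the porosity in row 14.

20 rows total (5 × 4). Row 14: index ⌊(14-1)/4⌋ = 3 into well → W019; (14-1) mod 4 = 1 into the melted columns → 1300.
So row 14 is (W019, 1300, 24.47); porosity = 24.47.

24.47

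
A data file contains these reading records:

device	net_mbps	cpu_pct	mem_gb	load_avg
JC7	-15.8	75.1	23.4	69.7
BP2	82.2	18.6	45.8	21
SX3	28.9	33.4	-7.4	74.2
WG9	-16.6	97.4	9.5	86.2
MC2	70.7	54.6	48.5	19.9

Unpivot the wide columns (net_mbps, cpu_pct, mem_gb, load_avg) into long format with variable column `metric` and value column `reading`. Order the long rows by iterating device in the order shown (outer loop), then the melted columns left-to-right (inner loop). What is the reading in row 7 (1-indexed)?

20 rows total (5 × 4). Row 7: index ⌊(7-1)/4⌋ = 1 into device → BP2; (7-1) mod 4 = 2 into the melted columns → mem_gb.
So row 7 is (BP2, mem_gb, 45.8); reading = 45.8.

45.8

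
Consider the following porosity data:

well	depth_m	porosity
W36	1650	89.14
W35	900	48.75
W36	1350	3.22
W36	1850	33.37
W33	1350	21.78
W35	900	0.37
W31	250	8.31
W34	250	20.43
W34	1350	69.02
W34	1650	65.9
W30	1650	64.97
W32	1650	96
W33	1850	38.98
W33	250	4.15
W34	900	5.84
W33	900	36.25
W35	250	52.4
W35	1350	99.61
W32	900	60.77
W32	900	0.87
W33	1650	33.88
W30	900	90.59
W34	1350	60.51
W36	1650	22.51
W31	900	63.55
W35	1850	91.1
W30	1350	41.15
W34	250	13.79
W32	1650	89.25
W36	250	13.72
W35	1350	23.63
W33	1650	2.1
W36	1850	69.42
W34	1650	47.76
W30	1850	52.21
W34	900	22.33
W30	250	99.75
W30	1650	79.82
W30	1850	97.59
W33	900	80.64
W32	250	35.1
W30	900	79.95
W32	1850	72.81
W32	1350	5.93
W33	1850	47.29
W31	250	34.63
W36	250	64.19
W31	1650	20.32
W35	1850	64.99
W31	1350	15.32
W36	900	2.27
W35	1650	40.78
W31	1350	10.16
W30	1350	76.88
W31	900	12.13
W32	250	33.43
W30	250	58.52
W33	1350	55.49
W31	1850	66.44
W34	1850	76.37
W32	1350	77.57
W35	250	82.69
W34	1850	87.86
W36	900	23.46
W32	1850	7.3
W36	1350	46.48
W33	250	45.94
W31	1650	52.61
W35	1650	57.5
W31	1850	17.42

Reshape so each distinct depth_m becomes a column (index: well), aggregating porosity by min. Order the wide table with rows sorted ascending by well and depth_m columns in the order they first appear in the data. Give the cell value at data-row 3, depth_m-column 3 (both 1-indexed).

With rows sorted ascending by well, row 3 is well=W32. depth_m columns in first-appearance order: 1650, 900, 1350, 1850, 250; column 3 is 1350.
Long rows with well=W32, depth_m=1350: min(5.93, 77.57) = 5.93.

5.93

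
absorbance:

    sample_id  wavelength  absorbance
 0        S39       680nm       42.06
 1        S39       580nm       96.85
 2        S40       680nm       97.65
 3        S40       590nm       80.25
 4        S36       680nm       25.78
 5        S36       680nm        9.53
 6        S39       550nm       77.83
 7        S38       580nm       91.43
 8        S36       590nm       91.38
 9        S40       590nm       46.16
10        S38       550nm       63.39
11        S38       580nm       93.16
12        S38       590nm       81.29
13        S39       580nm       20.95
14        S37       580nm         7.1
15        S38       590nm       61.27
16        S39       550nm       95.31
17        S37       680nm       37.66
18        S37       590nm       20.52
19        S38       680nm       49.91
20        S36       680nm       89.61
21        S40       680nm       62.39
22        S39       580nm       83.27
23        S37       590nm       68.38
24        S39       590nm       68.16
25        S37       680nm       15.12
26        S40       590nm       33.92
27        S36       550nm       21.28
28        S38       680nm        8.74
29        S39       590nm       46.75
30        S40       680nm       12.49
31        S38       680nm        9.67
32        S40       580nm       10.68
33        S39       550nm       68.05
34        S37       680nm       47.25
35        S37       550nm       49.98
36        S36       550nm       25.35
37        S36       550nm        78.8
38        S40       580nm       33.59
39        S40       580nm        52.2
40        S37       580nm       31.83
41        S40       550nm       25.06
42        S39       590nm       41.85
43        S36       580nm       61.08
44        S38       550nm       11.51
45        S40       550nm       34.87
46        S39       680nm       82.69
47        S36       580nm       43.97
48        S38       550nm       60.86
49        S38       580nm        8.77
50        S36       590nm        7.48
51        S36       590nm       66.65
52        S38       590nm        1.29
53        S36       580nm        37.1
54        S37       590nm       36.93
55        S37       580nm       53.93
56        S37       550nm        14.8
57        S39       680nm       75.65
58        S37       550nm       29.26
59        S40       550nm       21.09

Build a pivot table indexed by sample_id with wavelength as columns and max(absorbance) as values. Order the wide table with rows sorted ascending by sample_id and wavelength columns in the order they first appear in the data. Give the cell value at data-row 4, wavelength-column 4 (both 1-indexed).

95.31

With rows sorted ascending by sample_id, row 4 is sample_id=S39. wavelength columns in first-appearance order: 680nm, 580nm, 590nm, 550nm; column 4 is 550nm.
Long rows with sample_id=S39, wavelength=550nm: max(77.83, 95.31, 68.05) = 95.31.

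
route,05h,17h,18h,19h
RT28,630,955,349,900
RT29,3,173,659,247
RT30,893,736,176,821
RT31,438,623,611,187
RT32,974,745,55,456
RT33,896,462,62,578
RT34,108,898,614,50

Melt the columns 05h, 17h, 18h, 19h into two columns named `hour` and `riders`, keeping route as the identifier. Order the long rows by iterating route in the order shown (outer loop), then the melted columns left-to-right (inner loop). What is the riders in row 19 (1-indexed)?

55

28 rows total (7 × 4). Row 19: index ⌊(19-1)/4⌋ = 4 into route → RT32; (19-1) mod 4 = 2 into the melted columns → 18h.
So row 19 is (RT32, 18h, 55); riders = 55.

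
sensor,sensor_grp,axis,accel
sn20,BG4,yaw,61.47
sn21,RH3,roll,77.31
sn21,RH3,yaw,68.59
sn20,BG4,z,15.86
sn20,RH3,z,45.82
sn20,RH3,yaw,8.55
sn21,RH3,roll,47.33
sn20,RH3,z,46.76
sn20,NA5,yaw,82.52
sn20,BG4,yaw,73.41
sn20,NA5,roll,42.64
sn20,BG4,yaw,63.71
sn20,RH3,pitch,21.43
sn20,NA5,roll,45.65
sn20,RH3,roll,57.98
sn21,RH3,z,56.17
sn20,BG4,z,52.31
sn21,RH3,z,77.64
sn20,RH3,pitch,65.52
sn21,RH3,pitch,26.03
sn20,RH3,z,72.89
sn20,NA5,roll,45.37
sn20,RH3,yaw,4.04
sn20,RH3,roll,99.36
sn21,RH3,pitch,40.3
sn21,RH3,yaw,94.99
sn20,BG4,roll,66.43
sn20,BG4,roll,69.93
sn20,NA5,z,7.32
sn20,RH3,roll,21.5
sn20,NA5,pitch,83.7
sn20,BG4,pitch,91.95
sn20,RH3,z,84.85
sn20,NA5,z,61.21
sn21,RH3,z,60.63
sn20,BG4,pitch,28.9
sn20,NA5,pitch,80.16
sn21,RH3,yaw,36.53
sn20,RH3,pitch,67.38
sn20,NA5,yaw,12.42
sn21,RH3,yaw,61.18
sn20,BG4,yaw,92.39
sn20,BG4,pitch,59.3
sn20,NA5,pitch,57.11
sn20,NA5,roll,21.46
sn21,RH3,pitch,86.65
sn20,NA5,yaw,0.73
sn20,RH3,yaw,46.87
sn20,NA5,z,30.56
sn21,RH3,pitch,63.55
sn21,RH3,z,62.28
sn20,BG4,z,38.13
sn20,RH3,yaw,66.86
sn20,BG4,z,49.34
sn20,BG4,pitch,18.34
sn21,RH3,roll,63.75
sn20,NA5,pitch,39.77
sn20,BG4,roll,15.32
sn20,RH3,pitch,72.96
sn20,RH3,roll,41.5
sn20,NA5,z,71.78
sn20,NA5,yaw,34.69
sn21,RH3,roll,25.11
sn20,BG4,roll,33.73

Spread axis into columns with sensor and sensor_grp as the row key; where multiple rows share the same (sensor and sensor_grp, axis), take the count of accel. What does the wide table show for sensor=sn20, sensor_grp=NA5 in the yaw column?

4

Rows with sensor=sn20, sensor_grp=NA5 and axis=yaw: accel values are 82.52, 12.42, 0.73, 34.69.
4 rows match — count = 4.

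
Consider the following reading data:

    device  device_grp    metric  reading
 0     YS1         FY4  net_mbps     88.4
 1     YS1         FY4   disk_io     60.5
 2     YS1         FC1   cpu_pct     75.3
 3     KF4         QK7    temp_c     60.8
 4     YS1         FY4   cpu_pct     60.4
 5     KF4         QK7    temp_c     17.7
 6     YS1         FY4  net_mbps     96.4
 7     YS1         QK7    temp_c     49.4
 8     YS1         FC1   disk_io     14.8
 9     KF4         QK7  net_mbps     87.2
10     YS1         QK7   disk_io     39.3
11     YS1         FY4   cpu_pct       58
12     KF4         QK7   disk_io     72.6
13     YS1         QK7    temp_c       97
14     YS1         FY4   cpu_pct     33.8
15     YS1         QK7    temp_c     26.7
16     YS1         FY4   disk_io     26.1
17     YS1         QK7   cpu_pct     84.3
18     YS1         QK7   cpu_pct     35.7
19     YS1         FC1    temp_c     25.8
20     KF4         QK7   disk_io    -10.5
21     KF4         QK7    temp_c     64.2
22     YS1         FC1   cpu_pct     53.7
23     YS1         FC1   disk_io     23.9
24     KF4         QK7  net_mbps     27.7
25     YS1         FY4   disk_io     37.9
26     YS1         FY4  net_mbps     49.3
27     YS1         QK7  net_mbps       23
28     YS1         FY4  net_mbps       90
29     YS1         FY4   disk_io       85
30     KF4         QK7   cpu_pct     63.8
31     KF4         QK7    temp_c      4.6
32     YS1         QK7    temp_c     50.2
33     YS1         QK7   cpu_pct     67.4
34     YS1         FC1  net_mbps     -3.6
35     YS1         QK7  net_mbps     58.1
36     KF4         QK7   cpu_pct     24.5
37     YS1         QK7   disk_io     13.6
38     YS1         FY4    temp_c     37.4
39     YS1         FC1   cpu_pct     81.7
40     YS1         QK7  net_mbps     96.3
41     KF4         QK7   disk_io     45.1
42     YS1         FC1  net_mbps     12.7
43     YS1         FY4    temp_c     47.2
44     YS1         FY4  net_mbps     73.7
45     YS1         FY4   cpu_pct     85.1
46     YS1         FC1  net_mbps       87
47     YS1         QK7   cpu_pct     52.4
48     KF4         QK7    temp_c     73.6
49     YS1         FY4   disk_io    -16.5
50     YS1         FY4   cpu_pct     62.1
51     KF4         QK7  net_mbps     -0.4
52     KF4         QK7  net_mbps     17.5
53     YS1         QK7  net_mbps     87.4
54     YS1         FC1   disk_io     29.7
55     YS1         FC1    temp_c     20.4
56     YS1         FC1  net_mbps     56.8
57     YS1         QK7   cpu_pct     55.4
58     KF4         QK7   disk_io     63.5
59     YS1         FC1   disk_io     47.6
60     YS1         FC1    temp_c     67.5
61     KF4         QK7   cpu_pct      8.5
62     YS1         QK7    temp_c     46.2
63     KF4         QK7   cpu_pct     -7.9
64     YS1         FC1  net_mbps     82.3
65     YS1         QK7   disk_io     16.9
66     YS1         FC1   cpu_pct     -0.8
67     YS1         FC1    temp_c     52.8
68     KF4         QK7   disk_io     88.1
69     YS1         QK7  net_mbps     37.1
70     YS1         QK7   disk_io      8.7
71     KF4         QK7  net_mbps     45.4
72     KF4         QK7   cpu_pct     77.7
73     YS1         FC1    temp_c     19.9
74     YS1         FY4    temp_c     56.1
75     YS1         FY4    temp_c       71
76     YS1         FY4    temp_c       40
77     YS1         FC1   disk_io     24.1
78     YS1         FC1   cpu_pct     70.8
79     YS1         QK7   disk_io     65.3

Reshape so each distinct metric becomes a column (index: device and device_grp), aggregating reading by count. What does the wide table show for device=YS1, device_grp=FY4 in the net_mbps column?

Rows with device=YS1, device_grp=FY4 and metric=net_mbps: reading values are 88.4, 96.4, 49.3, 90, 73.7.
5 rows match — count = 5.

5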